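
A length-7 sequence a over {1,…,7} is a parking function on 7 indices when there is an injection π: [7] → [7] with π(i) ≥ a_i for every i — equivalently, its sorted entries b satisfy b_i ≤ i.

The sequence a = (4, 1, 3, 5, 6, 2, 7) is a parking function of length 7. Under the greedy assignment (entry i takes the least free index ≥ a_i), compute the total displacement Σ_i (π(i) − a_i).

Σπ(i) = 1+…+7 = 28; Σa = 4+1+3+5+6+2+7 = 28; disp = 28−28 = 0.

0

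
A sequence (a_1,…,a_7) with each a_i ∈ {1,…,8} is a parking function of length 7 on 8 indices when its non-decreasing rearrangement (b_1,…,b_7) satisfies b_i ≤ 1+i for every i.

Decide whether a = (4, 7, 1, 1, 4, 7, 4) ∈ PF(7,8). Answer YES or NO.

Sorted: b = (1, 1, 4, 4, 4, 7, 7).
  b_1=1 ≤ 2
  b_2=1 ≤ 3
  b_3=4 ≤ 4
  b_4=4 ≤ 5
  b_5=4 ≤ 6
  b_6=7 ≤ 7
  b_7=7 ≤ 8
All bounds hold ⇒ YES

YES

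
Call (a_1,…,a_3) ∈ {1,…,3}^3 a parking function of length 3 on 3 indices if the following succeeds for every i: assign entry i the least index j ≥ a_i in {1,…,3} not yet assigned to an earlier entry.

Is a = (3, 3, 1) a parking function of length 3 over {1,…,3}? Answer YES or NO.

NO

Order a: b = (1, 3, 3).
  b_1=1 ≤ 1
  b_2=3 > 2
  fails at i=2 ⇒ NO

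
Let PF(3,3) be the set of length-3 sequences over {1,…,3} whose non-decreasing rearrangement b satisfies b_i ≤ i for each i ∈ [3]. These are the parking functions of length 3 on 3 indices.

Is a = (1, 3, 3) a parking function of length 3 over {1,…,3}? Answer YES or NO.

NO

Order a: b = (1, 3, 3).
  b_1=1 ≤ 1
  b_2=3 > 2
  fails at i=2 ⇒ NO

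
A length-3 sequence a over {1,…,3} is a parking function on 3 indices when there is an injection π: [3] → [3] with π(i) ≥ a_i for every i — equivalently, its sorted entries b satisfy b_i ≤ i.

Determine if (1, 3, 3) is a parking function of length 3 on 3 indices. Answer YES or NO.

Rearranged: b = (1, 3, 3).
  b_1=1 ≤ 1
  b_2=3 > 2
  fails at i=2 ⇒ NO

NO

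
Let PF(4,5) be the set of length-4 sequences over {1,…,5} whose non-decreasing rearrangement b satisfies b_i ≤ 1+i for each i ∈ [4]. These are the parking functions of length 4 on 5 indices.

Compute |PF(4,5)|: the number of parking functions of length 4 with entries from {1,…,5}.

|PF| = 2·6^3 = 2 · 216 = 432
Check (3,1,2,3) → sorted (1,2,3,3): b_i ≤ 1+i ∀i, a PF.

432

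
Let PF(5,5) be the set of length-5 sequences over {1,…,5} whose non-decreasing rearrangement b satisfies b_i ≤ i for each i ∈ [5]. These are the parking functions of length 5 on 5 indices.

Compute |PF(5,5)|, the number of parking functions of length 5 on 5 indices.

1296

|PF| = (5−5+1)·(5+1)^(5−1) = 1·1296 = 1296 (Pollak)
One tuple (4,1,2,5,3) → sorted (1,2,3,4,5): b_i ≤ i ∀i, a PF.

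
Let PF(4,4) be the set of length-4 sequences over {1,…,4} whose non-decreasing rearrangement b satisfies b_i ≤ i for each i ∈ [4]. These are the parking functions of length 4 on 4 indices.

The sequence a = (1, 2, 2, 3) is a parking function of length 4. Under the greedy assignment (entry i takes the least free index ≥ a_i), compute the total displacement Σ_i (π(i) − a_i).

Σπ(i) = 1+…+4 = 10; Σa = 1+2+2+3 = 8; disp = 10−8 = 2.

2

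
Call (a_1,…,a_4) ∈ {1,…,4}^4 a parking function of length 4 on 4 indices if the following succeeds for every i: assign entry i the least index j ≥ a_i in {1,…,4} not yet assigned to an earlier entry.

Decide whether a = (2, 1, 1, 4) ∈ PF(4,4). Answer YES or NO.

YES

Rearranged: b = (1, 1, 2, 4).
  b_1=1 ≤ 1
  b_2=1 ≤ 2
  b_3=2 ≤ 3
  b_4=4 ≤ 4
All bounds hold ⇒ YES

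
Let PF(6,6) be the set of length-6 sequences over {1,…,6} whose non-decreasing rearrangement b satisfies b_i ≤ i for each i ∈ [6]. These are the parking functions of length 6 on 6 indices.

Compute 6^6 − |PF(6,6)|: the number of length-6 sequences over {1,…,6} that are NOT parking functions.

Count = (6−6+1)·(6+1)^(6−1) = 1×16807 = 16807 (Pollak)
Check (1,6,5,2,6,5) → sorted (1,2,5,5,6,6): b_3=5>3, not a PF.
So 46656 − 16807 = 29849 fail.

29849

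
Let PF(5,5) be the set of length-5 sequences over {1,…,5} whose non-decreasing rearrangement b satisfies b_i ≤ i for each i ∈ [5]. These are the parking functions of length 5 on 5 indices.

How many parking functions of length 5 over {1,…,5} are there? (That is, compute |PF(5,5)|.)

|PF| = 1·6^4 = 1·1296 = 1296 (Pollak)
Check (3,5,2,1,4) → sorted (1,2,3,4,5): b_i ≤ i ∀i, a PF.

1296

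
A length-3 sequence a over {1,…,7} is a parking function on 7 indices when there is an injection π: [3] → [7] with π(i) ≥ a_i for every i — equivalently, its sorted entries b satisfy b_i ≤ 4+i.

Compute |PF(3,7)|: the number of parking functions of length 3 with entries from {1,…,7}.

#PF = (7+1−3)·(7+1)^{3−1} = 5×64 = 320 (Pollak)
Check (2,2,7) → sorted (2,2,7): b_i ≤ 4+i ∀i, a PF.

320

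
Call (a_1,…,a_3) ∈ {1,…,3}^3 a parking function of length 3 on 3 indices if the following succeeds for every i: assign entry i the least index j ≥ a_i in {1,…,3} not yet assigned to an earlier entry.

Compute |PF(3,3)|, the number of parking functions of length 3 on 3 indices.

16

Count = (4−3)·4^(3−1) = 1×16 = 16 (Konheim–Weiss)
One tuple (1,2,3) → sorted (1,2,3): b_i ≤ i ∀i, a PF.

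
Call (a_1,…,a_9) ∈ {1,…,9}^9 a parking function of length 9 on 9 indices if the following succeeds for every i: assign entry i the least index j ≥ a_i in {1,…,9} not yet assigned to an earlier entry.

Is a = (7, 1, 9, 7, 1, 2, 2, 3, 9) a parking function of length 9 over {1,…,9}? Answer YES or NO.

Order a: b = (1, 1, 2, 2, 3, 7, 7, 9, 9).
  b_1=1 ≤ 1
  b_2=1 ≤ 2
  b_3=2 ≤ 3
  b_4=2 ≤ 4
  b_5=3 ≤ 5
  b_6=7 > 6
  fails at i=6 ⇒ NO

NO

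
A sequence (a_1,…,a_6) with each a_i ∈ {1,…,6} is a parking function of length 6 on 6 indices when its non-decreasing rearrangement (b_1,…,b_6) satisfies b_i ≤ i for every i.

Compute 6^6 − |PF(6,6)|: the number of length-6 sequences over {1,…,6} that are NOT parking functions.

29849

#PF = (6−6+1)·(6+1)^(6−1) = 1×16807 = 16807 [KW]
E.g. (3,3,4,5,6,3) → sorted (3,3,3,4,5,6): b_1=3>1, not a PF.
6^6 − 16807 = 46656 − 16807 = 29849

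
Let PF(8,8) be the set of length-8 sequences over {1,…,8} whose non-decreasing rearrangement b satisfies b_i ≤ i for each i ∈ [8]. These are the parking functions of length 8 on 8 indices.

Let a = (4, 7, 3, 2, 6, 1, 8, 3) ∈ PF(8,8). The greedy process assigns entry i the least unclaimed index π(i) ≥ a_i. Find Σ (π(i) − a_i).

Σπ(i) = 1+…+8 = 36; Σa = 4+7+3+2+6+1+8+3 = 34; disp = 36−34 = 2.

2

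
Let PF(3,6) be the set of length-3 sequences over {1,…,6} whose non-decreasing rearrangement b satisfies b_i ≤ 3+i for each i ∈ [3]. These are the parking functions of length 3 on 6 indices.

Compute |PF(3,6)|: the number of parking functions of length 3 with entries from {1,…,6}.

196

|PF(3,6)| = (7−3)·7^(3−1) = 4×49 = 196 (Pollak)
Example (5,4,3) → sorted (3,4,5): b_i ≤ 3+i ∀i, a PF.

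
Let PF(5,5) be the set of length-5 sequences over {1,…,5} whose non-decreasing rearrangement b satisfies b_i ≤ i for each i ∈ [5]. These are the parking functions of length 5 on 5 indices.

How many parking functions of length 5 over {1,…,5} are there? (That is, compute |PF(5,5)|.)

|PF(5,5)| = 1·6^4 = 1·1296 = 1296 (Konheim–Weiss)
Check (1,1,1,4,5) → sorted (1,1,1,4,5): b_i ≤ i ∀i, a PF.

1296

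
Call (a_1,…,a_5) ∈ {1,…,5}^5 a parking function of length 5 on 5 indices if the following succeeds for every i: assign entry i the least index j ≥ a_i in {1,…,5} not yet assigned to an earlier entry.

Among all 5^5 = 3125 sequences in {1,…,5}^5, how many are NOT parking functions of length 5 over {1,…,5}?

|PF| = (5+1−5)·(5+1)^{5−1} = 1 · 1296 = 1296 [KW]
E.g. (4,1,4,5,5) → sorted (1,4,4,5,5): b_2=4>2, not a PF.
So 3125 − 1296 = 1829 fail.

1829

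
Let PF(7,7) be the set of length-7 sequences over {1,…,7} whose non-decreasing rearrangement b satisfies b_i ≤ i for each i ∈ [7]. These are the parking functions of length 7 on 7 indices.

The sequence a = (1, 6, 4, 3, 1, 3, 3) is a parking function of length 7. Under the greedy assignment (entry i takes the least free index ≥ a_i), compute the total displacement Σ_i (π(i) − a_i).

7

Σπ = 7·8/2 = 28 (π permutes [7]); Σa = 1+6+4+3+1+3+3 = 21; disp = 28−21 = 7.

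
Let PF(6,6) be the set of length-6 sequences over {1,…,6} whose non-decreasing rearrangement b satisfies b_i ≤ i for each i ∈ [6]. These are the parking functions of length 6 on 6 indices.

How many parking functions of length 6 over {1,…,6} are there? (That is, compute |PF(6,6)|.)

16807

|PF| = (7−6)·7^(6−1) = 1 · 16807 = 16807 [KW]
Example (1,5,2,5,4,1) → sorted (1,1,2,4,5,5): b_i ≤ i ∀i, a PF.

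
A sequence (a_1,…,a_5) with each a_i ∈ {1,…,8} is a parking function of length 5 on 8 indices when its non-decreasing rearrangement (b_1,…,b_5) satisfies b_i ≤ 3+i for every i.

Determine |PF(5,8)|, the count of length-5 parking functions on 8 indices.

26244

#PF = (9−5)·9^(5−1) = 4×6561 = 26244
Example (2,2,2,1,4) → sorted (1,2,2,2,4): b_i ≤ 3+i ∀i, a PF.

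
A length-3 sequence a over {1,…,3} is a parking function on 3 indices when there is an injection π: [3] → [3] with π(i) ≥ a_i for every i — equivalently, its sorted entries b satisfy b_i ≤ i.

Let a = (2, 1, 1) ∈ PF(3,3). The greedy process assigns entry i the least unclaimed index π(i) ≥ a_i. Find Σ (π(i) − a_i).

Σπ = 3·4/2 = 6 (π permutes [3]); Σa = 2+1+1 = 4; disp = 6−4 = 2.

2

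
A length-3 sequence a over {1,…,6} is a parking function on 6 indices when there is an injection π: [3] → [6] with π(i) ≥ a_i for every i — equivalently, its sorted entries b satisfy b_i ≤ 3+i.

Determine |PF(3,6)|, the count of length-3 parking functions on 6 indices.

196

|PF(3,6)| = (6+1−3)·(6+1)^{3−1} = 4×49 = 196 [KW]
E.g. (1,4,2) → sorted (1,2,4): b_i ≤ 3+i ∀i, a PF.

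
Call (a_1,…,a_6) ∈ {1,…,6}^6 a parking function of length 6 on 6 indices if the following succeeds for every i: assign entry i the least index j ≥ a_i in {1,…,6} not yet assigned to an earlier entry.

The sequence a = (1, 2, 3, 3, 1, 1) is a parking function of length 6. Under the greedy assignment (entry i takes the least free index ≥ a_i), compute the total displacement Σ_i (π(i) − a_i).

Σπ = 21 ({1..6} each once); Σa = 1+2+3+3+1+1 = 11; disp = 21−11 = 10.

10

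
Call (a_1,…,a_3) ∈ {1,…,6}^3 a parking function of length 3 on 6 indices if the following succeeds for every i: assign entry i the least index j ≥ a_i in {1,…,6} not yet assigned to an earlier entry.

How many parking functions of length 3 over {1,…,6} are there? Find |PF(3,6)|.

196

|PF| = (6+1−3)·(6+1)^{3−1} = 4×49 = 196 [KW]
E.g. (6,2,1) → sorted (1,2,6): b_i ≤ 3+i ∀i, a PF.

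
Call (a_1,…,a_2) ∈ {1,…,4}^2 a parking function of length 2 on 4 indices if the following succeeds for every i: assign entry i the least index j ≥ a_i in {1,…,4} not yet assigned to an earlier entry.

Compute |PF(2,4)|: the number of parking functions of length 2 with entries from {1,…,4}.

|PF(2,4)| = (5−2)·5^(2−1) = 3 · 5 = 15 (Pollak)
E.g. (3,4) → sorted (3,4): b_i ≤ 2+i ∀i, a PF.

15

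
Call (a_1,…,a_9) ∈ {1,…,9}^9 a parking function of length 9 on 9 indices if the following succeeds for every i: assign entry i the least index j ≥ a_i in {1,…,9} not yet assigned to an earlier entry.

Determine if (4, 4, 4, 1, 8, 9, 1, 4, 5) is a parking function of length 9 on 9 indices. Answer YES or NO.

Sorted: b = (1, 1, 4, 4, 4, 4, 5, 8, 9).
  b_1=1 ≤ 1
  b_2=1 ≤ 2
  b_3=4 > 3
  fails at i=3 ⇒ NO

NO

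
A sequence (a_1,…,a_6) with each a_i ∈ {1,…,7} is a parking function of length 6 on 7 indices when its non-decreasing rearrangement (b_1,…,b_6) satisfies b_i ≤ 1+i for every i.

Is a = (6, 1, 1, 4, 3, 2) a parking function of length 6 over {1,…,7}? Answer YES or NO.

Rearranged: b = (1, 1, 2, 3, 4, 6).
  b_1=1 ≤ 2
  b_2=1 ≤ 3
  b_3=2 ≤ 4
  b_4=3 ≤ 5
  b_5=4 ≤ 6
  b_6=6 ≤ 7
All bounds hold ⇒ YES

YES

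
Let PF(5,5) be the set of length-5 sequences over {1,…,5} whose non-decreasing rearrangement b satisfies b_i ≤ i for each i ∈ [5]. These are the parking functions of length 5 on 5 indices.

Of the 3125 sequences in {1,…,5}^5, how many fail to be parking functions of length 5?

1829

|PF| = (5−5+1)·(5+1)^(5−1) = 1 · 1296 = 1296
Check (3,3,3,5,5) → sorted (3,3,3,5,5): b_1=3>1, not a PF.
5^5 − 1296 = 3125 − 1296 = 1829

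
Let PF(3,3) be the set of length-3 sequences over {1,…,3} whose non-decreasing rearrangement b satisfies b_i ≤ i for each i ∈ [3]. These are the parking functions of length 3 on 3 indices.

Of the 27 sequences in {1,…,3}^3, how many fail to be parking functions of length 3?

#PF = (3−3+1)·(3+1)^(3−1) = 1 · 16 = 16
Example (2,3,3) → sorted (2,3,3): b_1=2>1, not a PF.
Total 27; non-PF = 27−16 = 11

11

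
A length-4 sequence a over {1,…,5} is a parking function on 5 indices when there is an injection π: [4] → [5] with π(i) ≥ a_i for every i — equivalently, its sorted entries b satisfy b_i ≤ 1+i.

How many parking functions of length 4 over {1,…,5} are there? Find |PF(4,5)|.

Count = (6−4)·6^(4−1) = 2 · 216 = 432
Example (3,4,2,3) → sorted (2,3,3,4): b_i ≤ 1+i ∀i, a PF.

432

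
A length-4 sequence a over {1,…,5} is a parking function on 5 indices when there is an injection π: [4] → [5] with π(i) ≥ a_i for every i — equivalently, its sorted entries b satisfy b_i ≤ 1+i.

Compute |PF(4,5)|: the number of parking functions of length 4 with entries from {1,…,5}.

432

#PF = (5+1−4)·(5+1)^{4−1} = 2·216 = 432 (Konheim–Weiss)
One tuple (4,3,3,2) → sorted (2,3,3,4): b_i ≤ 1+i ∀i, a PF.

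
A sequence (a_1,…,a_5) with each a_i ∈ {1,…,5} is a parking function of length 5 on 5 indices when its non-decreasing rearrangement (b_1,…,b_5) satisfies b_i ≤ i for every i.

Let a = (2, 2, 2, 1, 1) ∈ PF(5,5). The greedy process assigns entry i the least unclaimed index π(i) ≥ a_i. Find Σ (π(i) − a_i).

Σπ = 15 ({1..5} each once); Σa = 2+2+2+1+1 = 8; disp = 15−8 = 7.

7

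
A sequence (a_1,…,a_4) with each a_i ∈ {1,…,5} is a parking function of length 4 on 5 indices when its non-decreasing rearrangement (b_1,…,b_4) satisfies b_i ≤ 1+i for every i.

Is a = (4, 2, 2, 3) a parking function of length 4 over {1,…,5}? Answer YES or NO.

YES

Sorted: b = (2, 2, 3, 4).
  b_1=2 ≤ 2
  b_2=2 ≤ 3
  b_3=3 ≤ 4
  b_4=4 ≤ 5
All bounds hold ⇒ YES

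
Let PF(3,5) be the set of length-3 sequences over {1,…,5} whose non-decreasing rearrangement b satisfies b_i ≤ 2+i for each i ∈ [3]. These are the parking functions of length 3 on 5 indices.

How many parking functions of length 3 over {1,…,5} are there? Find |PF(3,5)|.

108

|PF| = (5−3+1)·(5+1)^(3−1) = 3×36 = 108 (Konheim–Weiss)
E.g. (5,4,2) → sorted (2,4,5): b_i ≤ 2+i ∀i, a PF.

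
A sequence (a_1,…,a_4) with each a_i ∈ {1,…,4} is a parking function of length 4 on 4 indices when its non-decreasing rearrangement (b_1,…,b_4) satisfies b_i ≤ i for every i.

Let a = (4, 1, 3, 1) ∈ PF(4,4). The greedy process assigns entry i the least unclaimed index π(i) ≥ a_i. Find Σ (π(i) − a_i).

1

Σπ(i) = 1+…+4 = 10; Σa = 4+1+3+1 = 9; disp = 10−9 = 1.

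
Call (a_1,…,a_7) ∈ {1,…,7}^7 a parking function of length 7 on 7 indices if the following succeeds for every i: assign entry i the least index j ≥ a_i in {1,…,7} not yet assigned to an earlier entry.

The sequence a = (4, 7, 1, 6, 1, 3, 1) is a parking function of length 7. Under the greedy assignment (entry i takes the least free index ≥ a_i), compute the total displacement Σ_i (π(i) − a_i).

Σπ(i) = 1+…+7 = 28; Σa = 4+7+1+6+1+3+1 = 23; disp = 28−23 = 5.

5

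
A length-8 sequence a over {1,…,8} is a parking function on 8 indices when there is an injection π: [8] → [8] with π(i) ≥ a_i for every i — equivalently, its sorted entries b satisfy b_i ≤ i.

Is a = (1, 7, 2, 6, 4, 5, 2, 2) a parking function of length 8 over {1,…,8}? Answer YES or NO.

YES

Sorted: b = (1, 2, 2, 2, 4, 5, 6, 7).
  b_1=1 ≤ 1
  b_2=2 ≤ 2
  b_3=2 ≤ 3
  b_4=2 ≤ 4
  b_5=4 ≤ 5
  b_6=5 ≤ 6
  b_7=6 ≤ 7
  b_8=7 ≤ 8
All bounds hold ⇒ YES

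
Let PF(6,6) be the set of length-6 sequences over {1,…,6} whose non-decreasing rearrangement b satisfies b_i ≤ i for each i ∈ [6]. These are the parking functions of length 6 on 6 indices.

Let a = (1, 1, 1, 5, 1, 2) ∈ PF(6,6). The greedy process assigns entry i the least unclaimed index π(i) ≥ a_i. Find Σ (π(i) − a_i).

10

Σπ(i) = 1+…+6 = 21; Σa = 1+1+1+5+1+2 = 11; disp = 21−11 = 10.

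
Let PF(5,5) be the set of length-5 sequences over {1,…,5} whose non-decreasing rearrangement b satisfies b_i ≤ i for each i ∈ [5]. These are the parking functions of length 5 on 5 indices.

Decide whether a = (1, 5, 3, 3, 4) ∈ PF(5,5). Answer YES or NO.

NO

Order a: b = (1, 3, 3, 4, 5).
  b_1=1 ≤ 1
  b_2=3 > 2
  fails at i=2 ⇒ NO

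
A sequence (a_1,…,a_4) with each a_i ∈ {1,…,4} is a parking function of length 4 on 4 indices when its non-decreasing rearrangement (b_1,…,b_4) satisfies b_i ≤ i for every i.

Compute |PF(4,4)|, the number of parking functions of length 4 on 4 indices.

#PF = (5−4)·5^(4−1) = 1·125 = 125 (Konheim–Weiss)
E.g. (3,2,1,3) → sorted (1,2,3,3): b_i ≤ i ∀i, a PF.

125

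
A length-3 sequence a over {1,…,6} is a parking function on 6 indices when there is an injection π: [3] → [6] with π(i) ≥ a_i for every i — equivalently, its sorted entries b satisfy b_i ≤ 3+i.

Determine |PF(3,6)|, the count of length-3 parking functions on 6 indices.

196

Count = (6−3+1)·(6+1)^(3−1) = 4·49 = 196
Example (6,1,5) → sorted (1,5,6): b_i ≤ 3+i ∀i, a PF.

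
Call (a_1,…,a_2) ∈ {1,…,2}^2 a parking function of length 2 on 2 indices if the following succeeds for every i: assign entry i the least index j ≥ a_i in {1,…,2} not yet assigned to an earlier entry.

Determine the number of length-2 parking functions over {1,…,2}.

3

#PF = (2+1−2)·(2+1)^{2−1} = 1×3 = 3 (Konheim–Weiss)
Example (1,2) → sorted (1,2): b_i ≤ i ∀i, a PF.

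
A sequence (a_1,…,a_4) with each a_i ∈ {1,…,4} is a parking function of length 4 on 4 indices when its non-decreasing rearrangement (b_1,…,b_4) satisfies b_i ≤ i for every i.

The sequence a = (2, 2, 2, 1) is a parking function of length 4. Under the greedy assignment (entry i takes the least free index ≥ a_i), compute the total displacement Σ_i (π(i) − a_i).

3

Σπ = 10 ({1..4} each once); Σa = 2+2+2+1 = 7; disp = 10−7 = 3.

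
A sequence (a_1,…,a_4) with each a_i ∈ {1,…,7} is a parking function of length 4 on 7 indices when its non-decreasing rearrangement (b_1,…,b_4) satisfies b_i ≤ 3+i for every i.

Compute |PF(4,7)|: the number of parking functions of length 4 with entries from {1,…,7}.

Count = (7−4+1)·(7+1)^(4−1) = 4×512 = 2048
Check (6,4,3,7) → sorted (3,4,6,7): b_i ≤ 3+i ∀i, a PF.

2048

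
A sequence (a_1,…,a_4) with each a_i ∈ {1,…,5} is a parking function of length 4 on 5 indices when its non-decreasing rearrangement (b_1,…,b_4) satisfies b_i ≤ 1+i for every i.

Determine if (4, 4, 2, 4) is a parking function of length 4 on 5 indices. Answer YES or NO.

Sorted: b = (2, 4, 4, 4).
  b_1=2 ≤ 2
  b_2=4 > 3
  fails at i=2 ⇒ NO

NO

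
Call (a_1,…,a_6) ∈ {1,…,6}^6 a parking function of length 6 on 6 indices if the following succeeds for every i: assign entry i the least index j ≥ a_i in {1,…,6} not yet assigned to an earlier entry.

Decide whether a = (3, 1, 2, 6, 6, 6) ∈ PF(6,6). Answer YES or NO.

Sorted: b = (1, 2, 3, 6, 6, 6).
  b_1=1 ≤ 1
  b_2=2 ≤ 2
  b_3=3 ≤ 3
  b_4=6 > 4
  fails at i=4 ⇒ NO

NO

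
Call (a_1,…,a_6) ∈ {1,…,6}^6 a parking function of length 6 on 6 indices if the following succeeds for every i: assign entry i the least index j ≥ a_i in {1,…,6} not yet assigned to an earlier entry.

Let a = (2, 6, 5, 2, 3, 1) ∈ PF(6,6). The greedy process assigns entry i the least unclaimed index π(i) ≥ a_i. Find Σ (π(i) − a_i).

2

Σπ = 21 ({1..6} each once); Σa = 2+6+5+2+3+1 = 19; disp = 21−19 = 2.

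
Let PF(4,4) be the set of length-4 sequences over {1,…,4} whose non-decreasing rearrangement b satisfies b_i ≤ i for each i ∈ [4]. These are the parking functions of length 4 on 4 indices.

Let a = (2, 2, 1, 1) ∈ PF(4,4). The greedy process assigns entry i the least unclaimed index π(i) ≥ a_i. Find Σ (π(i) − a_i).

4

Σπ(i) = 1+…+4 = 10; Σa = 2+2+1+1 = 6; disp = 10−6 = 4.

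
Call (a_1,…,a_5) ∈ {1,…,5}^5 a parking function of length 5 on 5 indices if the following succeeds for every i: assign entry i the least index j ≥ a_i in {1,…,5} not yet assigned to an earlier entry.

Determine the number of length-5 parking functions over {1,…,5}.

1296

#PF = (6−5)·6^(5−1) = 1 · 1296 = 1296 (Pollak)
Check (5,1,2,2,3) → sorted (1,2,2,3,5): b_i ≤ i ∀i, a PF.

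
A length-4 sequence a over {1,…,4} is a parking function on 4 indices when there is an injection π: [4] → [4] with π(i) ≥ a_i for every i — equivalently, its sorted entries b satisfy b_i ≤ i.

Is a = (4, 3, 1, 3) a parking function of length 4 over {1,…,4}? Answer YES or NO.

NO

Sorted: b = (1, 3, 3, 4).
  b_1=1 ≤ 1
  b_2=3 > 2
  fails at i=2 ⇒ NO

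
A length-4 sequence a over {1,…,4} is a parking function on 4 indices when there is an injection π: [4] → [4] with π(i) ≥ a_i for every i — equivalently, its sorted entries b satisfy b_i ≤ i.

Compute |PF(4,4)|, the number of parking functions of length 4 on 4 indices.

|PF(4,4)| = 1·5^3 = 1×125 = 125 (Konheim–Weiss)
One tuple (2,1,1,2) → sorted (1,1,2,2): b_i ≤ i ∀i, a PF.

125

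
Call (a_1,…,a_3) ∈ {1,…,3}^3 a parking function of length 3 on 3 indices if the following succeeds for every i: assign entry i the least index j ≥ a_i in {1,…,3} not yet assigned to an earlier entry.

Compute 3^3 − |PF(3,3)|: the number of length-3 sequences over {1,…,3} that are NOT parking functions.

11

|PF(3,3)| = (4−3)·4^(3−1) = 1 · 16 = 16 (Konheim–Weiss)
Example (3,3,3) → sorted (3,3,3): b_1=3>1, not a PF.
3^3 − 16 = 27 − 16 = 11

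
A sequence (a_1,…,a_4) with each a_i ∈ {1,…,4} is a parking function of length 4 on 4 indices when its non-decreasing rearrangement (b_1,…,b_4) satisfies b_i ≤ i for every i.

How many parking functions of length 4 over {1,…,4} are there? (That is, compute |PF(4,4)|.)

#PF = (4+1−4)·(4+1)^{4−1} = 1 · 125 = 125 [KW]
Example (2,1,4,1) → sorted (1,1,2,4): b_i ≤ i ∀i, a PF.

125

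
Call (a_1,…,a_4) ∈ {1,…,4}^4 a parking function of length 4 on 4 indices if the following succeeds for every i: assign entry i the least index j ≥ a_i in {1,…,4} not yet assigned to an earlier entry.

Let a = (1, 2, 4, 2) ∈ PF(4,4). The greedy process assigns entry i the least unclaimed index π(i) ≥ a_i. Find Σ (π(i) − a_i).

Σπ = 4·5/2 = 10 (π permutes [4]); Σa = 1+2+4+2 = 9; disp = 10−9 = 1.

1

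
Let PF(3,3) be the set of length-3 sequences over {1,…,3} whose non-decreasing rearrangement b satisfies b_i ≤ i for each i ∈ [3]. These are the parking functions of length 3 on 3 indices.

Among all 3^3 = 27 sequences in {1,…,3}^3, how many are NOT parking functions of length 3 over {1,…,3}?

11

|PF(3,3)| = 1·4^2 = 1 · 16 = 16 (Pollak)
One tuple (3,3,3) → sorted (3,3,3): b_1=3>1, not a PF.
3^3 − 16 = 27 − 16 = 11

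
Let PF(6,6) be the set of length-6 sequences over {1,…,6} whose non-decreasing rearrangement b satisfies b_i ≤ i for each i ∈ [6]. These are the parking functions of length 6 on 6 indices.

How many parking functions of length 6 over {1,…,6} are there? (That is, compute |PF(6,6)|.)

16807

#PF = 1·7^5 = 1·16807 = 16807 (Konheim–Weiss)
One tuple (4,5,2,3,1,5) → sorted (1,2,3,4,5,5): b_i ≤ i ∀i, a PF.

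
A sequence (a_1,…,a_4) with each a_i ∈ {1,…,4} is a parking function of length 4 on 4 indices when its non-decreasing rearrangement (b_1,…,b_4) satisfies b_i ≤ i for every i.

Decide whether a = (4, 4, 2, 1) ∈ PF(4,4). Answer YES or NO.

Sorted: b = (1, 2, 4, 4).
  b_1=1 ≤ 1
  b_2=2 ≤ 2
  b_3=4 > 3
  fails at i=3 ⇒ NO

NO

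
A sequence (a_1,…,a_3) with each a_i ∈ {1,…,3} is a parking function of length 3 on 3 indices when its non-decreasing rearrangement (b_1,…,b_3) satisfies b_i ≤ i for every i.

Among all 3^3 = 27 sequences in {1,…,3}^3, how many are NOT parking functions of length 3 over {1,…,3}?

#PF = 1·4^2 = 1 · 16 = 16 (Pollak)
One tuple (3,3,1) → sorted (1,3,3): b_2=3>2, not a PF.
So 27 − 16 = 11 fail.

11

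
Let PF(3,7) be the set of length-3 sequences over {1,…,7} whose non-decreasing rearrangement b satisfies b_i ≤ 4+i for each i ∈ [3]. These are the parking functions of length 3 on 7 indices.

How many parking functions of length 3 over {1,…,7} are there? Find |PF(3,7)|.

#PF = (7−3+1)·(7+1)^(3−1) = 5 · 64 = 320 (Pollak)
Check (5,5,3) → sorted (3,5,5): b_i ≤ 4+i ∀i, a PF.

320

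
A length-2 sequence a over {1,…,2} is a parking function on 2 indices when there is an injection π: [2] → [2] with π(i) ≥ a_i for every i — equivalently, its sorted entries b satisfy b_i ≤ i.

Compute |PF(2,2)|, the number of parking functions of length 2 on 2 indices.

#PF = (2+1−2)·(2+1)^{2−1} = 1×3 = 3 [KW]
Example (1,2) → sorted (1,2): b_i ≤ i ∀i, a PF.

3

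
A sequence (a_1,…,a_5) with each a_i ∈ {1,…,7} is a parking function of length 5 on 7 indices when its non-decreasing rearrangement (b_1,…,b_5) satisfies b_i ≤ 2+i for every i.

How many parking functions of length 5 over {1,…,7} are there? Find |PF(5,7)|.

#PF = (7+1−5)·(7+1)^{5−1} = 3·4096 = 12288 (Konheim–Weiss)
Check (1,2,1,1,4) → sorted (1,1,1,2,4): b_i ≤ 2+i ∀i, a PF.

12288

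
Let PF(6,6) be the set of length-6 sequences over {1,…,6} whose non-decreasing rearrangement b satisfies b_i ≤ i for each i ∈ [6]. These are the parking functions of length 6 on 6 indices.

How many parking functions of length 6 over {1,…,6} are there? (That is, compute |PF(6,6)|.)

16807

|PF| = (6−6+1)·(6+1)^(6−1) = 1 · 16807 = 16807 [KW]
E.g. (1,2,5,4,4,2) → sorted (1,2,2,4,4,5): b_i ≤ i ∀i, a PF.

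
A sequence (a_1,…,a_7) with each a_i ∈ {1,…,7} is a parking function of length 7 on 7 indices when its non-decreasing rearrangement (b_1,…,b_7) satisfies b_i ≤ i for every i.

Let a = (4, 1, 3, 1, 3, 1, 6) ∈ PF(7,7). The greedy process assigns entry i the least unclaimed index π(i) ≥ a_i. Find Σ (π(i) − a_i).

Σπ = 7·8/2 = 28 (π permutes [7]); Σa = 4+1+3+1+3+1+6 = 19; disp = 28−19 = 9.

9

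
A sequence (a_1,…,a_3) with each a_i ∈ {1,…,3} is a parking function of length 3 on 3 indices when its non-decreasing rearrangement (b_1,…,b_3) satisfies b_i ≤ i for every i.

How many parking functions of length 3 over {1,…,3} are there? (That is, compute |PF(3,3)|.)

16

|PF| = (3+1−3)·(3+1)^{3−1} = 1×16 = 16 (Pollak)
Check (2,2,1) → sorted (1,2,2): b_i ≤ i ∀i, a PF.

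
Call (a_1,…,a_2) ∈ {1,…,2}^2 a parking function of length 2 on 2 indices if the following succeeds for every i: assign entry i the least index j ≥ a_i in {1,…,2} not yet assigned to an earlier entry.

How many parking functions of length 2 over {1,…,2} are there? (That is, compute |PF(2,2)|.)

3

|PF| = 1·3^1 = 1·3 = 3
One tuple (1,2) → sorted (1,2): b_i ≤ i ∀i, a PF.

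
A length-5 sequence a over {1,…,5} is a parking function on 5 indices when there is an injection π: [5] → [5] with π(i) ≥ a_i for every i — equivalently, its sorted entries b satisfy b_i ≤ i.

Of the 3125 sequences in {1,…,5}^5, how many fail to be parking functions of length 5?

|PF| = (6−5)·6^(5−1) = 1·1296 = 1296 (Konheim–Weiss)
Check (4,5,4,4,2) → sorted (2,4,4,4,5): b_1=2>1, not a PF.
Total 3125; non-PF = 3125−1296 = 1829

1829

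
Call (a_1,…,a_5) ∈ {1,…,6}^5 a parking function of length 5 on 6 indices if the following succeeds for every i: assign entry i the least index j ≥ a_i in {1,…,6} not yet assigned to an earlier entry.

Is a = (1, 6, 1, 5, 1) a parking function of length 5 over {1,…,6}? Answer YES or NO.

YES

Sorted: b = (1, 1, 1, 5, 6).
  b_1=1 ≤ 2
  b_2=1 ≤ 3
  b_3=1 ≤ 4
  b_4=5 ≤ 5
  b_5=6 ≤ 6
All bounds hold ⇒ YES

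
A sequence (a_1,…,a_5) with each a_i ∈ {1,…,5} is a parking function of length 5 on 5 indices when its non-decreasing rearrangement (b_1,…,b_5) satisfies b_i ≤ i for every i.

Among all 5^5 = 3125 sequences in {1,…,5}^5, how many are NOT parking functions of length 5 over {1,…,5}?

1829

Count = (5+1−5)·(5+1)^{5−1} = 1·1296 = 1296
E.g. (4,5,4,2,5) → sorted (2,4,4,5,5): b_1=2>1, not a PF.
5^5 − 1296 = 3125 − 1296 = 1829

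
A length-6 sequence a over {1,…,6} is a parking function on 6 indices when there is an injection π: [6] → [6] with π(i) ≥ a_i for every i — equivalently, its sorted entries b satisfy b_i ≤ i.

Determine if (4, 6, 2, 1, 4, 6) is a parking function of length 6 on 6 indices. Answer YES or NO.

Order a: b = (1, 2, 4, 4, 6, 6).
  b_1=1 ≤ 1
  b_2=2 ≤ 2
  b_3=4 > 3
  fails at i=3 ⇒ NO

NO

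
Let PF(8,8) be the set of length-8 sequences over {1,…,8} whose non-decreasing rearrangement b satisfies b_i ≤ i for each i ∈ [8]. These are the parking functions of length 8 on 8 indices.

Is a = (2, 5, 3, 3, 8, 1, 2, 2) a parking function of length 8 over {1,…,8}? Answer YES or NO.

YES

Rearranged: b = (1, 2, 2, 2, 3, 3, 5, 8).
  b_1=1 ≤ 1
  b_2=2 ≤ 2
  b_3=2 ≤ 3
  b_4=2 ≤ 4
  b_5=3 ≤ 5
  b_6=3 ≤ 6
  b_7=5 ≤ 7
  b_8=8 ≤ 8
All bounds hold ⇒ YES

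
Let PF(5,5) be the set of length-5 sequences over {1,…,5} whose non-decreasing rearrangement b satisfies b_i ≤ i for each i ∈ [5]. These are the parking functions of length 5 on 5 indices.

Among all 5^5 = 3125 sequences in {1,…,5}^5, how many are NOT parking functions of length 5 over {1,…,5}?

#PF = (6−5)·6^(5−1) = 1·1296 = 1296 [KW]
Check (2,4,4,4,2) → sorted (2,2,4,4,4): b_1=2>1, not a PF.
So 3125 − 1296 = 1829 fail.

1829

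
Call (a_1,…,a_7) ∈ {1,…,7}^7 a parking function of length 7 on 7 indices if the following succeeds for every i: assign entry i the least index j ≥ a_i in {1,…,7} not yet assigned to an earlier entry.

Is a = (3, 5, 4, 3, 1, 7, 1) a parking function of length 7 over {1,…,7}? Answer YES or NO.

YES

Order a: b = (1, 1, 3, 3, 4, 5, 7).
  b_1=1 ≤ 1
  b_2=1 ≤ 2
  b_3=3 ≤ 3
  b_4=3 ≤ 4
  b_5=4 ≤ 5
  b_6=5 ≤ 6
  b_7=7 ≤ 7
All bounds hold ⇒ YES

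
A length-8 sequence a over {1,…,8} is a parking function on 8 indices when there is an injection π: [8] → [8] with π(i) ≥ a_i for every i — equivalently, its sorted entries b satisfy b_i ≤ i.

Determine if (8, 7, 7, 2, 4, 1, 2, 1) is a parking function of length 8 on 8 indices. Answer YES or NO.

NO

Order a: b = (1, 1, 2, 2, 4, 7, 7, 8).
  b_1=1 ≤ 1
  b_2=1 ≤ 2
  b_3=2 ≤ 3
  b_4=2 ≤ 4
  b_5=4 ≤ 5
  b_6=7 > 6
  fails at i=6 ⇒ NO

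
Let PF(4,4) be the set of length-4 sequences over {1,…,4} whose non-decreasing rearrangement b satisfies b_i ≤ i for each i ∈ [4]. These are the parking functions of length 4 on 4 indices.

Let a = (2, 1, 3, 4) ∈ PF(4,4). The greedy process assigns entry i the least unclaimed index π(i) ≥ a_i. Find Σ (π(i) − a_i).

0

Σπ = 4·5/2 = 10 (π permutes [4]); Σa = 2+1+3+4 = 10; disp = 10−10 = 0.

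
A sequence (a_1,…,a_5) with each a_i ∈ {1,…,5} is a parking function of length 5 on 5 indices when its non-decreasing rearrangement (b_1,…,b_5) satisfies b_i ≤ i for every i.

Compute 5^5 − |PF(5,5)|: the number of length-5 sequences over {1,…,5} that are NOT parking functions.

|PF(5,5)| = (5+1−5)·(5+1)^{5−1} = 1·1296 = 1296 (Pollak)
Example (4,5,5,3,5) → sorted (3,4,5,5,5): b_1=3>1, not a PF.
Total 3125; non-PF = 3125−1296 = 1829

1829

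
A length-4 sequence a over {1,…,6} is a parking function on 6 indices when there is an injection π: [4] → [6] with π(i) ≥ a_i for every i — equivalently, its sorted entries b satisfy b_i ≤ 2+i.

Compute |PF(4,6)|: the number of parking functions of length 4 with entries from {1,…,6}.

1029

Count = (6−4+1)·(6+1)^(4−1) = 3·343 = 1029 (Pollak)
E.g. (1,3,2,2) → sorted (1,2,2,3): b_i ≤ 2+i ∀i, a PF.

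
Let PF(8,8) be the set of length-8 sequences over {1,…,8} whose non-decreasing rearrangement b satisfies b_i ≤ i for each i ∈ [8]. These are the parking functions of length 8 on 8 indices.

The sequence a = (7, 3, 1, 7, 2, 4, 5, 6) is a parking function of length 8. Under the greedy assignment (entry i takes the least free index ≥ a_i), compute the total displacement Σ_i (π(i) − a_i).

Σπ = 8·9/2 = 36 (π permutes [8]); Σa = 7+3+1+7+2+4+5+6 = 35; disp = 36−35 = 1.

1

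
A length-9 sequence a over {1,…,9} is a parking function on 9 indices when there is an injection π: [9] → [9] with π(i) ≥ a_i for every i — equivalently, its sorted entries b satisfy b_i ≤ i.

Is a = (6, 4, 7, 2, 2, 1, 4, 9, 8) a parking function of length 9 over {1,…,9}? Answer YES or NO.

Rearranged: b = (1, 2, 2, 4, 4, 6, 7, 8, 9).
  b_1=1 ≤ 1
  b_2=2 ≤ 2
  b_3=2 ≤ 3
  b_4=4 ≤ 4
  b_5=4 ≤ 5
  b_6=6 ≤ 6
  b_7=7 ≤ 7
  b_8=8 ≤ 8
  b_9=9 ≤ 9
All bounds hold ⇒ YES

YES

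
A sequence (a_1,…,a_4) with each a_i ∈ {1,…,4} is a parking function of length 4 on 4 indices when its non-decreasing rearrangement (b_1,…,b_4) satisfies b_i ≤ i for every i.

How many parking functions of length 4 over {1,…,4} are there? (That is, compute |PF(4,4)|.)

125

|PF| = 1·5^3 = 1×125 = 125 [KW]
E.g. (4,1,2,3) → sorted (1,2,3,4): b_i ≤ i ∀i, a PF.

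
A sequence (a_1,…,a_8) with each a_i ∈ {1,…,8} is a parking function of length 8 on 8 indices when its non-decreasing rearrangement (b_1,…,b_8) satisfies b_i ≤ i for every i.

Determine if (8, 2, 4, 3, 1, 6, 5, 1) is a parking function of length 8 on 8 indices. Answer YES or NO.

YES

Sorted: b = (1, 1, 2, 3, 4, 5, 6, 8).
  b_1=1 ≤ 1
  b_2=1 ≤ 2
  b_3=2 ≤ 3
  b_4=3 ≤ 4
  b_5=4 ≤ 5
  b_6=5 ≤ 6
  b_7=6 ≤ 7
  b_8=8 ≤ 8
All bounds hold ⇒ YES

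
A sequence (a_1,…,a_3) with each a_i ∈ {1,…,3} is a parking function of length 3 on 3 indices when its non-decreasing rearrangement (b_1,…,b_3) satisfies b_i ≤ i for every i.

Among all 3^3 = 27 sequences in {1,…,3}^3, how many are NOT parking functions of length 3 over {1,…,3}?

|PF| = (4−3)·4^(3−1) = 1×16 = 16
Example (2,3,3) → sorted (2,3,3): b_1=2>1, not a PF.
So 27 − 16 = 11 fail.

11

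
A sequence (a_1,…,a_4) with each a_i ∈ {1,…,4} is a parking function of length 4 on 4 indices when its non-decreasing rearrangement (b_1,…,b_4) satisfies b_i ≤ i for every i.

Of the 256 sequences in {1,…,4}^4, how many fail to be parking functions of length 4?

Count = (4−4+1)·(4+1)^(4−1) = 1·125 = 125 [KW]
One tuple (3,2,3,4) → sorted (2,3,3,4): b_1=2>1, not a PF.
So 256 − 125 = 131 fail.

131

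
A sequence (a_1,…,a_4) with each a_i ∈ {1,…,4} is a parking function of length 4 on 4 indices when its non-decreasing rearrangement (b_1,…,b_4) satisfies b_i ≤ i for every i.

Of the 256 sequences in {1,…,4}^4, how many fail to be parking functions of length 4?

|PF| = (4+1−4)·(4+1)^{4−1} = 1·125 = 125
Check (4,4,3,4) → sorted (3,4,4,4): b_1=3>1, not a PF.
Total 256; non-PF = 256−125 = 131

131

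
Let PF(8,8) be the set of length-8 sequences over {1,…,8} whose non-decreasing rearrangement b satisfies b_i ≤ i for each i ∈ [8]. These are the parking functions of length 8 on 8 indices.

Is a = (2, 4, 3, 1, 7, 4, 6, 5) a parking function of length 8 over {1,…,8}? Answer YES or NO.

YES

Sorted: b = (1, 2, 3, 4, 4, 5, 6, 7).
  b_1=1 ≤ 1
  b_2=2 ≤ 2
  b_3=3 ≤ 3
  b_4=4 ≤ 4
  b_5=4 ≤ 5
  b_6=5 ≤ 6
  b_7=6 ≤ 7
  b_8=7 ≤ 8
All bounds hold ⇒ YES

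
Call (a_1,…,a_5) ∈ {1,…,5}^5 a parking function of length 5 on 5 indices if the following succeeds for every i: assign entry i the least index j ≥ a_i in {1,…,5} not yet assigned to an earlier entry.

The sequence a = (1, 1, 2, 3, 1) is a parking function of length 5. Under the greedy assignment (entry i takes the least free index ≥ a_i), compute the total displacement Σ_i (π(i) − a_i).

7

Σπ = 15 ({1..5} each once); Σa = 1+1+2+3+1 = 8; disp = 15−8 = 7.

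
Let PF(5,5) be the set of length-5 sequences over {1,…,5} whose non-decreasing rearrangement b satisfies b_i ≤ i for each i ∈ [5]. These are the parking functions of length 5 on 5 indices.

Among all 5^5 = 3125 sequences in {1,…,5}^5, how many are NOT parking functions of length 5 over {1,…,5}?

1829

#PF = (5−5+1)·(5+1)^(5−1) = 1·1296 = 1296 (Pollak)
Example (5,5,4,5,5) → sorted (4,5,5,5,5): b_1=4>1, not a PF.
5^5 − 1296 = 3125 − 1296 = 1829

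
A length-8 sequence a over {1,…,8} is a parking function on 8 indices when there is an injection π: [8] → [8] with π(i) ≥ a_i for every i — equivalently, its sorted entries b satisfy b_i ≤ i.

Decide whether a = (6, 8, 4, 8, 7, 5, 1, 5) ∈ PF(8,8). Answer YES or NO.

NO

Sorted: b = (1, 4, 5, 5, 6, 7, 8, 8).
  b_1=1 ≤ 1
  b_2=4 > 2
  fails at i=2 ⇒ NO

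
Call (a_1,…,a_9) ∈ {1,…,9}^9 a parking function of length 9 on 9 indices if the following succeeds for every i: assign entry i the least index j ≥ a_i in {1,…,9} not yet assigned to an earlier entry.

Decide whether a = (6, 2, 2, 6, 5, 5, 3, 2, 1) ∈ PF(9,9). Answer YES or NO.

YES

Sorted: b = (1, 2, 2, 2, 3, 5, 5, 6, 6).
  b_1=1 ≤ 1
  b_2=2 ≤ 2
  b_3=2 ≤ 3
  b_4=2 ≤ 4
  b_5=3 ≤ 5
  b_6=5 ≤ 6
  b_7=5 ≤ 7
  b_8=6 ≤ 8
  b_9=6 ≤ 9
All bounds hold ⇒ YES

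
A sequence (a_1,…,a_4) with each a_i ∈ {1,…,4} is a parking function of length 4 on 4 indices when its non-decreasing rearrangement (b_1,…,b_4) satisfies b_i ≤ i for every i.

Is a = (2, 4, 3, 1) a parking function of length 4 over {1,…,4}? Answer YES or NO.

YES

Order a: b = (1, 2, 3, 4).
  b_1=1 ≤ 1
  b_2=2 ≤ 2
  b_3=3 ≤ 3
  b_4=4 ≤ 4
All bounds hold ⇒ YES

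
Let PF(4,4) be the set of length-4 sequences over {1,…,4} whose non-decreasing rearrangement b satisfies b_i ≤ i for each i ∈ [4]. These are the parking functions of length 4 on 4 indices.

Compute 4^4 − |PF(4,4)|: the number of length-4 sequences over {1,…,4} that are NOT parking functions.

131

Count = (4−4+1)·(4+1)^(4−1) = 1 · 125 = 125 (Pollak)
Example (4,4,4,3) → sorted (3,4,4,4): b_1=3>1, not a PF.
So 256 − 125 = 131 fail.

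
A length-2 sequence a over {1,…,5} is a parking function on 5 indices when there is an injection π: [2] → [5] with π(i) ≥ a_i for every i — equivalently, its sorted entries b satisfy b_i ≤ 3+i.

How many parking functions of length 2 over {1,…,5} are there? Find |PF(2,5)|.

24

|PF(2,5)| = (6−2)·6^(2−1) = 4×6 = 24
Example (3,3) → sorted (3,3): b_i ≤ 3+i ∀i, a PF.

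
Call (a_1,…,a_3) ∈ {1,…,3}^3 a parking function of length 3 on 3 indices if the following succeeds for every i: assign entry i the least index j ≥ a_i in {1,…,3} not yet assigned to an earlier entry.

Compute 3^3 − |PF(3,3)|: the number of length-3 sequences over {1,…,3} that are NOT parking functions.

|PF| = (4−3)·4^(3−1) = 1 · 16 = 16
One tuple (2,3,2) → sorted (2,2,3): b_1=2>1, not a PF.
So 27 − 16 = 11 fail.

11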